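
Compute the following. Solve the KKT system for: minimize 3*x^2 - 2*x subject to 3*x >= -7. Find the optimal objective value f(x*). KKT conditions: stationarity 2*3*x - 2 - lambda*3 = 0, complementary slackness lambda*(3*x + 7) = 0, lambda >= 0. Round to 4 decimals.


Step 1: Try lambda = 0 (constraint inactive).
Stationarity: 2*3*x - 2 = 0
x* = 2/(2*3) = 1/3 = 0.3333 (rounded; the exact value 1/3 is used below)
Check constraint: 3*0.3333 = 0.9999 >= -7 -- satisfied.
Step 2: Compute optimal value.
f(x*) = 3*(1/3)^2 - 2*(1/3) = -0.3333


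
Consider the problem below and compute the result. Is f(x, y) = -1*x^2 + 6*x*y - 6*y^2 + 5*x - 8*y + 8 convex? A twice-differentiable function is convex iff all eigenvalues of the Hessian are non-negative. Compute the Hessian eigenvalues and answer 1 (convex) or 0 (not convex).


The Hessian of f(x,y) = -1*x^2 + 6*x*y - 6*y^2 + 5*x - 8*y + 8 is:
H = [[-2, 6], [6, -12]]
Trace = -2 - 12 = -14
Determinant = -2*-12 - (6)^2 = -12
Discriminant = (-14)^2 - 4*-12 = 244.0
Eigenvalues: lambda_1 = -14.8102, lambda_2 = 0.8102
The function is not convex.

0


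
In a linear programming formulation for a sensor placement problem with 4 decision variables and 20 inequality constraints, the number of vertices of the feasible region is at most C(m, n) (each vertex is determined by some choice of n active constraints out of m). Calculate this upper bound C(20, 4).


Each vertex corresponds to some choice of n active constraints out of m, so the number of vertices is at most C(m, n) = m! / (n!(m-n)!).
m = 20, n = 4
Numerator: 20 * 19 * 18 * 17
Denominator: 4! = 24
C(20, 4) = 4845


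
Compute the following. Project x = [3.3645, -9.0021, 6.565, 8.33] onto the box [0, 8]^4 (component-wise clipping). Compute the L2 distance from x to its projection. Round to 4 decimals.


Project each component onto [0, 8].
clip(3.3645) = 3.3645, clip(-9.0021) = 0.0, clip(6.565) = 6.565, clip(8.33) = 8.0
Projection = [3.3645, 0.0, 6.565, 8.0]
Squared diffs: [0.0, 81.0378, 0.0, 0.1089]
Distance = sqrt(81.1467) = 9.0081


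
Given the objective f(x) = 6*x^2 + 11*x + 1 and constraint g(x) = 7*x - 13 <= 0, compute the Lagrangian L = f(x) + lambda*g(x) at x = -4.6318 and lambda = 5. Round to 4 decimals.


Step 1: Evaluate f(x).
f(-4.6318) = 6*(-4.6318)^2 + 11*(-4.6318) + 1 = 78.7716
Step 2: Evaluate g(x).
g(-4.6318) = 7*-4.6318 - 13 = -45.4226
Step 3: Compute Lagrangian.
L = 78.7716 + 5*-45.4226 = -148.3414


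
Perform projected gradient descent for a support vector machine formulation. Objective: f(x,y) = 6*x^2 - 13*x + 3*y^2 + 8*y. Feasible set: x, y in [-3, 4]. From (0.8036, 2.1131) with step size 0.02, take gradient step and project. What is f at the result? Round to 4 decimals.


Step 1: Compute gradient at (0.8036, 2.1131).
grad_x = 2*6*0.8036 - 13 = -3.3568
grad_y = 2*3*2.1131 + 8 = 20.6786
Step 2: Gradient step.
x_raw = 0.8036 - 0.02*-3.3568 = 0.8707
y_raw = 2.1131 - 0.02*20.6786 = 1.6995
Step 3: Project onto [-3, 4].
x_proj = clip(0.8707) = 0.8707
y_proj = clip(1.6995) = 1.6995
Step 4: Evaluate f.
f(0.8707, 1.6995) = 15.4909


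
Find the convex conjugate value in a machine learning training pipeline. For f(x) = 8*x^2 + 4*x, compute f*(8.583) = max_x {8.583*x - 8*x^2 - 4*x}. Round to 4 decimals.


f*(y) = sup_x {y*x - a*x^2 - b*x} = sup_x {(y-b)*x - a*x^2}
FOC: (y - b) - 2a*x = 0 => x* = (y - b)/(2a)
x* = (8.583 - 4)/(2*8) = 0.2864
f*(8.583) = (y-b)^2/(4a) = (8.583 - 4)^2/(4*8)
= 21.0039/32 = 0.6564


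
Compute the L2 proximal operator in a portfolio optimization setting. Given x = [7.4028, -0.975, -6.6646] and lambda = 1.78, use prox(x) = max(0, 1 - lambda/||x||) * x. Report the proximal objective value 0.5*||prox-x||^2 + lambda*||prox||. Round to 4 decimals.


Step 1: Compute ||x||.
||x|| = 10.0084
Step 2: Compute scaling factor.
scale = max(0, 1 - 1.78/10.0084) = 0.8222
Step 3: prox(x) = [6.0862, -0.8016, -5.4793]
||prox(x)|| = 8.2284
Step 4: Proximal objective.
0.5*||prox-x||^2 = 1.5842
lambda*||prox|| = 14.6466
Total = 16.2308


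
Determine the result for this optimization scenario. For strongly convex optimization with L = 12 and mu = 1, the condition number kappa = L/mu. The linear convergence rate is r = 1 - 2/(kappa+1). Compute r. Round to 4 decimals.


Step 1: Compute the condition number.
kappa = L/mu = 12/1 = 12.0
Step 2: Compute the convergence rate.
r = 1 - 2/(kappa + 1) = 1 - 2*mu/(L + mu) = (L - mu)/(L + mu) = 11/13 = 0.8462


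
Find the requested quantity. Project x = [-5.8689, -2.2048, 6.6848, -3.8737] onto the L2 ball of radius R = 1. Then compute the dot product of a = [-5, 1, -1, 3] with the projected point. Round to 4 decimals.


Step 1: Compute ||x|| (intermediates to 6 decimals).
||x|| = sqrt((-5.8689)^2 + (-2.2048)^2 + 6.6848^2 + (-3.8737)^2) = 9.949735
Step 2: Project.
Since ||x|| > R, scale = R/||x|| = 1/9.949735 = 0.100505, proj(x) = scale * x
proj(x) = [-0.589854, -0.221593, 0.671856, -0.389326]
Step 3: Dot product.
a^T * proj(x) = -5*(-0.589854) + 1*(-0.221593) - 1*0.671856 + 3*(-0.389326) = 0.8878


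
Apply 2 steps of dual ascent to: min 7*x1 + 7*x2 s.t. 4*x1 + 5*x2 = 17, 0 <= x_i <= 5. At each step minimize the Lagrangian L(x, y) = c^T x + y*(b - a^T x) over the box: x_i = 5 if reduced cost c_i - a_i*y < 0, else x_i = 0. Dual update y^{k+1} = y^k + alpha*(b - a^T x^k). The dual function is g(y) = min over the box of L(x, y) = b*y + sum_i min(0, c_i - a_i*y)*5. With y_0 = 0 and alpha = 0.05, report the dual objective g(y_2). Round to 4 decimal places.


Dual ascent for LP: min 7*x1 + 7*x2, 4*x1 + 5*x2 = 17, 0 <= x_i <= 5
Step 1: y^k = 0.0, reduced costs: (7.0, 7.0)
  x^k = (0.0, 0.0), subgradient = b - a^T x = 17.0
  y^{k+1} = 0.0 + 0.05*17.0 = 0.85
Step 2: y^k = 0.85, reduced costs: (3.6, 2.75)
  x^k = (0.0, 0.0), subgradient = b - a^T x = 17.0
  y^{k+1} = 0.85 + 0.05*17.0 = 1.7
Dual objective at y_2 = 1.7: reduced costs (0.2, -1.5), box minimizer x = (0.0, 5.0)
g(y_2) = b*y + (c1 - a1*y)*x1 + (c2 - a2*y)*x2 = 17*1.7 + 0.2*0.0 + (-1.5)*5.0 = 28.9 + 0.0 - 7.5 = 21.4


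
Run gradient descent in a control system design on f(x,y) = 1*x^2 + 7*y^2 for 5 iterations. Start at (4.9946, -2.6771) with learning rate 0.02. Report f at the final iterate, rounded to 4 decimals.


Gradient descent on f(x,y) = 1*x^2 + 7*y^2.
Starting point: (4.9946, -2.6771), alpha = 0.02
Step 1: grad_x = 2*1*4.9946 = 9.9892, grad_y = 2*7*-2.6771 = -37.4794
  x_1 = 4.9946 - 0.02*9.9892 = 4.7948
  y_1 = -2.6771 - 0.02*-37.4794 = -1.9275
Step 2: grad_x = 2*1*4.7948 = 9.5896, grad_y = 2*7*-1.9275 = -26.9852
  x_2 = 4.7948 - 0.02*9.5896 = 4.603
  y_2 = -1.9275 - 0.02*-26.9852 = -1.3878
Step 3: grad_x = 2*1*4.603 = 9.206, grad_y = 2*7*-1.3878 = -19.4293
  x_3 = 4.603 - 0.02*9.206 = 4.4189
  y_3 = -1.3878 - 0.02*-19.4293 = -0.9992
Step 4: grad_x = 2*1*4.4189 = 8.8378, grad_y = 2*7*-0.9992 = -13.9891
  x_4 = 4.4189 - 0.02*8.8378 = 4.2421
  y_4 = -0.9992 - 0.02*-13.9891 = -0.7194
Step 5: grad_x = 2*1*4.2421 = 8.4843, grad_y = 2*7*-0.7194 = -10.0722
  x_5 = 4.2421 - 0.02*8.4843 = 4.0725
  y_5 = -0.7194 - 0.02*-10.0722 = -0.518
f(4.0725, -0.518) = 1*4.0725^2 + 7*(-0.518)^2 = 18.4632


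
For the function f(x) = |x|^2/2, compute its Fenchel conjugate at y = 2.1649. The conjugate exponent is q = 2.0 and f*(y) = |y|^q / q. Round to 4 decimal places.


The conjugate exponent q satisfies 1/p + 1/q = 1.
p = 2, so q = 2/(2 - 1) = 2.0
|y|^q = 2.1649^2.0 = 4.6868
f*(2.1649) = 4.6868 / 2.0 = 2.3434


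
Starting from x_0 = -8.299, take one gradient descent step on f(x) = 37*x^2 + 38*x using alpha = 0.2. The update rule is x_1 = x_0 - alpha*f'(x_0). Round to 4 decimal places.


We compute the gradient at x_0 and apply the update.
f'(x) = 74*x + 38
f'(-8.299) = 74*-8.299 + 38 = -576.126
x_1 = -8.299 - 0.2*-576.126 = 106.9262


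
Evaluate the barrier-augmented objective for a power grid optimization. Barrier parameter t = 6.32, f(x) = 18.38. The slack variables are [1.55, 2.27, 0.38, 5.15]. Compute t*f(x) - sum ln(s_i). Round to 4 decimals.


Step 1: Compute log-barrier.
ln values: [0.4383, 0.8198, -0.9676, 1.639]
phi = -(0.4383 + 0.8198 - 0.9676 + 1.639) = -1.9294
Step 2: Compute augmented objective.
t*f(x) = 6.32*18.38 = 116.1616
Total = 116.1616 - 1.9294 = 114.2322


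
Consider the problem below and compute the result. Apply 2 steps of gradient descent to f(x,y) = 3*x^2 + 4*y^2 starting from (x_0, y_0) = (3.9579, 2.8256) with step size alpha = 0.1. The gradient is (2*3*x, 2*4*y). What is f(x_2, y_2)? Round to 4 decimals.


Gradient descent on f(x,y) = 3*x^2 + 4*y^2.
Starting point: (3.9579, 2.8256), alpha = 0.1
Step 1: grad_x = 2*3*3.9579 = 23.7474, grad_y = 2*4*2.8256 = 22.6048
  x_1 = 3.9579 - 0.1*23.7474 = 1.5832
  y_1 = 2.8256 - 0.1*22.6048 = 0.5651
Step 2: grad_x = 2*3*1.5832 = 9.499, grad_y = 2*4*0.5651 = 4.521
  x_2 = 1.5832 - 0.1*9.499 = 0.6333
  y_2 = 0.5651 - 0.1*4.521 = 0.113
f(0.6333, 0.113) = 3*0.6333^2 + 4*0.113^2 = 1.2542


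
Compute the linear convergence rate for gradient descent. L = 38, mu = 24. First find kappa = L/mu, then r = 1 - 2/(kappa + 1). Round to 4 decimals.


Step 1: Compute the condition number.
kappa = L/mu = 38/24 = 1.5833
Step 2: Compute the convergence rate.
r = 1 - 2/(kappa + 1) = 1 - 2*mu/(L + mu) = (L - mu)/(L + mu) = 14/62 = 0.2258


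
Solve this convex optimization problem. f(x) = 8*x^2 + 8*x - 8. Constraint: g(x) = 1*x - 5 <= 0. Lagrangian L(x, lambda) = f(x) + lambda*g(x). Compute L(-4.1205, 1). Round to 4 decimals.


Step 1: Evaluate f(x).
f(-4.1205) = 8*(-4.1205)^2 + 8*(-4.1205) - 8 = 94.8642
Step 2: Evaluate g(x).
g(-4.1205) = 1*-4.1205 - 5 = -9.1205
Step 3: Compute Lagrangian.
L = 94.8642 + 1*-9.1205 = 85.7437


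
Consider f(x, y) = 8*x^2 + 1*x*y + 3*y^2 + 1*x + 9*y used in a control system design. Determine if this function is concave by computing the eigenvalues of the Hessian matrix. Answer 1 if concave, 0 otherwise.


The Hessian of f(x,y) = 8*x^2 + 1*x*y + 3*y^2 + 1*x + 9*y is:
H = [[16, 1], [1, 6]]
Trace = 16 + 6 = 22
Determinant = 16*6 - (1)^2 = 95
Discriminant = (22)^2 - 4*95 = 104.0
Eigenvalues: lambda_1 = 5.901, lambda_2 = 16.099
The function is not concave.

0


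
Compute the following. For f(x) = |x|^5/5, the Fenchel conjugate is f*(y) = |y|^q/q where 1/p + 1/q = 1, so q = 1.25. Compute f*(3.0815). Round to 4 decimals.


The conjugate exponent q satisfies 1/p + 1/q = 1.
p = 5, so q = 5/(5 - 1) = 1.25
|y|^q = 3.0815^1.25 = 4.0827
f*(3.0815) = 4.0827 / 1.25 = 3.2662


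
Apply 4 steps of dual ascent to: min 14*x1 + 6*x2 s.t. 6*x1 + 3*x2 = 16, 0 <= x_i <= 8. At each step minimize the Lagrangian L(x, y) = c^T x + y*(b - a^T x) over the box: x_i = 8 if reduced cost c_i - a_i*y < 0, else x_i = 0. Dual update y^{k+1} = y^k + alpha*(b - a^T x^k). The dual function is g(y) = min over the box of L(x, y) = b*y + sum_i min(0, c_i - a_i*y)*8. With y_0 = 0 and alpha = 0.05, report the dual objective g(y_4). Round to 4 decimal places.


Dual ascent for LP: min 14*x1 + 6*x2, 6*x1 + 3*x2 = 16, 0 <= x_i <= 8
Step 1: y^k = 0.0, reduced costs: (14.0, 6.0)
  x^k = (0.0, 0.0), subgradient = b - a^T x = 16.0
  y^{k+1} = 0.0 + 0.05*16.0 = 0.8
Step 2: y^k = 0.8, reduced costs: (9.2, 3.6)
  x^k = (0.0, 0.0), subgradient = b - a^T x = 16.0
  y^{k+1} = 0.8 + 0.05*16.0 = 1.6
Step 3: y^k = 1.6, reduced costs: (4.4, 1.2)
  x^k = (0.0, 0.0), subgradient = b - a^T x = 16.0
  y^{k+1} = 1.6 + 0.05*16.0 = 2.4
Step 4: y^k = 2.4, reduced costs: (-0.4, -1.2)
  x^k = (8.0, 8.0), subgradient = b - a^T x = -56.0
  y^{k+1} = 2.4 + 0.05*-56.0 = -0.4
Dual objective at y_4 = -0.4: reduced costs (16.4, 7.2), box minimizer x = (0.0, 0.0)
g(y_4) = b*y + (c1 - a1*y)*x1 + (c2 - a2*y)*x2 = 16*(-0.4) + 16.4*0.0 + 7.2*0.0 = -6.4 + 0.0 + 0.0 = -6.4


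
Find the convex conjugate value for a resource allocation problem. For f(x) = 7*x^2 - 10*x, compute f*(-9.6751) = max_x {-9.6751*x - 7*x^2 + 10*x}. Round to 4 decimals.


f*(y) = sup_x {y*x - a*x^2 - b*x} = sup_x {(y-b)*x - a*x^2}
FOC: (y - b) - 2a*x = 0 => x* = (y - b)/(2a)
x* = (-9.6751 + 10)/(2*7) = 0.0232
f*(-9.6751) = (y-b)^2/(4a) = (-9.6751 + 10)^2/(4*7)
= 0.1056/28 = 0.0038


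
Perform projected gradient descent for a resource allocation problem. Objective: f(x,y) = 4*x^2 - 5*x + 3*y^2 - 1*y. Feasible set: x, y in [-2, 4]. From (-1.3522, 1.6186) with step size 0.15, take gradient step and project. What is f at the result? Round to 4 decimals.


Step 1: Compute gradient at (-1.3522, 1.6186).
grad_x = 2*4*-1.3522 - 5 = -15.8176
grad_y = 2*3*1.6186 - 1 = 8.7116
Step 2: Gradient step.
x_raw = -1.3522 - 0.15*-15.8176 = 1.0204
y_raw = 1.6186 - 0.15*8.7116 = 0.3119
Step 3: Project onto [-2, 4].
x_proj = clip(1.0204) = 1.0204
y_proj = clip(0.3119) = 0.3119
Step 4: Evaluate f.
f(1.0204, 0.3119) = -0.9571


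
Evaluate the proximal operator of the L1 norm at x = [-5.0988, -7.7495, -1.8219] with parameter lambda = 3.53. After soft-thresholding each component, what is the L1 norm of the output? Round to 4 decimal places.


Soft-thresholding with lambda = 3.53:
prox(-5.0988) = sign(-5.0988)*max(|-5.0988| - 3.53, 0) = -1.5688
prox(-7.7495) = sign(-7.7495)*max(|-7.7495| - 3.53, 0) = -4.2195
prox(-1.8219) = sign(-1.8219)*max(|-1.8219| - 3.53, 0) = 0.0
prox(x) = [-1.5688, -4.2195, 0.0]
||prox(x)||_1 = 1.5688 + 4.2195 + 0.0 = 5.7883


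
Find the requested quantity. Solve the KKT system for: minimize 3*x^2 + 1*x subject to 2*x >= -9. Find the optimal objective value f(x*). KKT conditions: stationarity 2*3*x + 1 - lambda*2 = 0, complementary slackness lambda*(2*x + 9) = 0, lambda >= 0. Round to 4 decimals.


Step 1: Try lambda = 0 (constraint inactive).
Stationarity: 2*3*x + 1 = 0
x* = -1/(2*3) = -1/6 = -0.1667 (rounded; the exact value -1/6 is used below)
Check constraint: 2*-0.1667 = -0.3334 >= -9 -- satisfied.
Step 2: Compute optimal value.
f(x*) = 3*(-1/6)^2 + 1*(-1/6) = -0.0833


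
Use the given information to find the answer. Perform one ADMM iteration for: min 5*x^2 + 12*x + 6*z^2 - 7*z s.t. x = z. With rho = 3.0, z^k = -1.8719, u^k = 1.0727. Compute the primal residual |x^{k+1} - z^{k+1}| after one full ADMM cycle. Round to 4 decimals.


ADMM iteration with rho = 3.0, z^k = -1.8719, u^k = 1.0727
Step 1: x-update.
Minimize 5*x^2 + 12*x + (3.0/2)*(x + 1.8719 + 1.0727)^2
FOC: (2*5 + 3.0)*x = -12 + 3.0*(-1.8719 - 1.0727)
x^{k+1} = -1.6026
Step 2: z-update.
Minimize 6*z^2 - 7*z + (3.0/2)*(-1.6026 - z + 1.0727)^2
FOC: (2*6 + 3.0)*z = 7 + 3.0*(-1.6026 + 1.0727)
z^{k+1} = 0.3607
Step 3: u-update.
u^{k+1} = 1.0727 - 1.6026 - 0.3607 = -0.8906
Step 4: Primal residual = |-1.6026 - 0.3607| = 1.9633


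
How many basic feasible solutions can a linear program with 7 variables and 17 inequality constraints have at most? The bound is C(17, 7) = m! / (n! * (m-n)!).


Each vertex corresponds to some choice of n active constraints out of m, so the number of vertices is at most C(m, n) = m! / (n!(m-n)!).
m = 17, n = 7
Numerator: 17 * 16 * 15 * 14 * 13 * 12 * 11
Denominator: 7! = 5040
C(17, 7) = 19448


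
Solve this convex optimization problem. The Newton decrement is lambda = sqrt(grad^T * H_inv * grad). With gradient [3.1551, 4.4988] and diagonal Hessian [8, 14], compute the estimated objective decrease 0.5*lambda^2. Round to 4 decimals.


Step 1: H is diagonal, so H^(-1) * g = [0.3944, 0.3213].
Step 2: g^T H^(-1) g = sum_i g_i^2 / H_ii
  = (3.1551)^2/8 + (4.4988)^2/14
  = 1.2443 + 1.4457 = 2.69
Step 3: Objective decrease = 0.5 * g^T H^(-1) g = 1.345


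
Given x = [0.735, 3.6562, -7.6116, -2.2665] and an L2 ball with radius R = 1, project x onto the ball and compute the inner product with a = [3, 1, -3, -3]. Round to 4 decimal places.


Step 1: Compute ||x|| (intermediates to 6 decimals).
||x|| = sqrt(0.735^2 + 3.6562^2 + (-7.6116)^2 + (-2.2665)^2) = 8.77391
Step 2: Project.
Since ||x|| > R, scale = R/||x|| = 1/8.77391 = 0.113974, proj(x) = scale * x
proj(x) = [0.083771, 0.416712, -0.867524, -0.258322]
Step 3: Dot product.
a^T * proj(x) = 3*0.083771 + 1*0.416712 - 3*(-0.867524) - 3*(-0.258322) = 4.0456


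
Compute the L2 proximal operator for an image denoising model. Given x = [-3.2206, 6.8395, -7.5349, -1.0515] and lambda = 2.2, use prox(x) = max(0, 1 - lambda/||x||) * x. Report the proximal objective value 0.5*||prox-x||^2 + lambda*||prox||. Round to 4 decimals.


Step 1: Compute ||x||.
||x|| = 10.7253
Step 2: Compute scaling factor.
scale = max(0, 1 - 2.2/10.7253) = 0.7949
Step 3: prox(x) = [-2.56, 5.4366, -5.9893, -0.8358]
||prox(x)|| = 8.5253
Step 4: Proximal objective.
0.5*||prox-x||^2 = 2.42
lambda*||prox|| = 18.7557
Total = 21.1756


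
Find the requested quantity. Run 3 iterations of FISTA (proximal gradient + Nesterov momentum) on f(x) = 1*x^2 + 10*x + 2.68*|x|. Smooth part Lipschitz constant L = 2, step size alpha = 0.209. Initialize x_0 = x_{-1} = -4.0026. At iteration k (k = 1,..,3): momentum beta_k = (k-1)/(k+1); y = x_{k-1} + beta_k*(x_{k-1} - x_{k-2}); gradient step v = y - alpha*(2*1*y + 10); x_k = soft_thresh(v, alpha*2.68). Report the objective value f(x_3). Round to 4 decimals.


FISTA on f(x) = 1*x^2 + 10*x + 2.68*|x|
L = 2, alpha = 0.209
Iteration 1: beta = 0.0, y = -4.0026 + 0.0*(-4.0026 + 4.0026) = -4.0026
  grad(y) = 1.9948, v = y - alpha*grad = -4.4195
  prox(v) = soft_thresh(-4.4195, 0.5601) = -3.8594
Iteration 2: beta = 0.3333, y = -3.8594 + 0.3333*(-3.8594 + 4.0026) = -3.8117
  grad(y) = 2.3767, v = y - alpha*grad = -4.3084
  prox(v) = soft_thresh(-4.3084, 0.5601) = -3.7483
Iteration 3: beta = 0.5, y = -3.7483 + 0.5*(-3.7483 + 3.8594) = -3.6927
  grad(y) = 2.6146, v = y - alpha*grad = -4.2392
  prox(v) = soft_thresh(-4.2392, 0.5601) = -3.679
f(x_3) = 1*(-3.679)^2 + 10*(-3.679) + 2.68*|-3.679| = -13.3952


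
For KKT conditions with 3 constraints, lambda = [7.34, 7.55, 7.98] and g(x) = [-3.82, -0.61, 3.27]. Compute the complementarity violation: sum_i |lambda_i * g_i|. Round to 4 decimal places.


KKT complementary slackness check:
lambda_1 * g_1 = 7.34 * -3.82 = -28.0388
lambda_2 * g_2 = 7.55 * -0.61 = -4.6055
lambda_3 * g_3 = 7.98 * 3.27 = 26.0946
Total violation = 28.0388 + 4.6055 + 26.0946 = 58.7389


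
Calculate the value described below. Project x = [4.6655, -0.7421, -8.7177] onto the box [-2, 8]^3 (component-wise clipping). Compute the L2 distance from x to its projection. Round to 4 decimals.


Project each component onto [-2, 8].
clip(4.6655) = 4.6655, clip(-0.7421) = -0.7421, clip(-8.7177) = -2.0
Projection = [4.6655, -0.7421, -2.0]
Squared diffs: [0.0, 0.0, 45.1275]
Distance = sqrt(45.1275) = 6.7177


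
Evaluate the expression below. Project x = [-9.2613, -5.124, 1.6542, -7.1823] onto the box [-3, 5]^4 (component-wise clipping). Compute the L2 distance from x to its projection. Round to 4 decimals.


Project each component onto [-3, 5].
clip(-9.2613) = -3.0, clip(-5.124) = -3.0, clip(1.6542) = 1.6542, clip(-7.1823) = -3.0
Projection = [-3.0, -3.0, 1.6542, -3.0]
Squared diffs: [39.2039, 4.5114, 0.0, 17.4916]
Distance = sqrt(61.2069) = 7.8235


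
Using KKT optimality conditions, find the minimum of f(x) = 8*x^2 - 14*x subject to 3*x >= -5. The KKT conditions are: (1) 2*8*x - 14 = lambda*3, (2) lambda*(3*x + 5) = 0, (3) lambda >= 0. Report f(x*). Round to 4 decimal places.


Step 1: Try lambda = 0 (constraint inactive).
Stationarity: 2*8*x - 14 = 0
x* = 14/(2*8) = 0.875
Check constraint: 3*0.875 = 2.625 >= -5 -- satisfied.
Step 2: Compute optimal value.
f(x*) = 8*0.875^2 - 14*0.875 = -6.125


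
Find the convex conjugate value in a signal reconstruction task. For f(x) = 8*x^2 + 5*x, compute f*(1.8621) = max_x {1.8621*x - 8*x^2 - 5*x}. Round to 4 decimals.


f*(y) = sup_x {y*x - a*x^2 - b*x} = sup_x {(y-b)*x - a*x^2}
FOC: (y - b) - 2a*x = 0 => x* = (y - b)/(2a)
x* = (1.8621 - 5)/(2*8) = -0.1961
f*(1.8621) = (y-b)^2/(4a) = (1.8621 - 5)^2/(4*8)
= 9.8464/32 = 0.3077


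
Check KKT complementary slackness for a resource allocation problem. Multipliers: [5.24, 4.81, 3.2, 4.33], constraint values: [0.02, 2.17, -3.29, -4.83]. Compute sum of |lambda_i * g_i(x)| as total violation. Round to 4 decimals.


KKT complementary slackness check:
lambda_1 * g_1 = 5.24 * 0.02 = 0.1048
lambda_2 * g_2 = 4.81 * 2.17 = 10.4377
lambda_3 * g_3 = 3.2 * -3.29 = -10.528
lambda_4 * g_4 = 4.33 * -4.83 = -20.9139
Total violation = 0.1048 + 10.4377 + 10.528 + 20.9139 = 41.9844


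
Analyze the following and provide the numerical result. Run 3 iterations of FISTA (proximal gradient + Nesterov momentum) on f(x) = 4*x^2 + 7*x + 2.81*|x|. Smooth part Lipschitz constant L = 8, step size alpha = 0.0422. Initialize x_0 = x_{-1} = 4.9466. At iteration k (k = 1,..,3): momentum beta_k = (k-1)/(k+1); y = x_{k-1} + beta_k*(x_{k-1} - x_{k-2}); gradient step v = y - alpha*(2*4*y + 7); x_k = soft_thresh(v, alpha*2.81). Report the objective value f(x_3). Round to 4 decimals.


FISTA on f(x) = 4*x^2 + 7*x + 2.81*|x|
L = 8, alpha = 0.0422
Iteration 1: beta = 0.0, y = 4.9466 + 0.0*(4.9466 - 4.9466) = 4.9466
  grad(y) = 46.5728, v = y - alpha*grad = 2.9812
  prox(v) = soft_thresh(2.9812, 0.1186) = 2.8626
Iteration 2: beta = 0.3333, y = 2.8626 + 0.3333*(2.8626 - 4.9466) = 2.168
  grad(y) = 24.344, v = y - alpha*grad = 1.1407
  prox(v) = soft_thresh(1.1407, 0.1186) = 1.0221
Iteration 3: beta = 0.5, y = 1.0221 + 0.5*(1.0221 - 2.8626) = 0.1018
  grad(y) = 7.8146, v = y - alpha*grad = -0.228
  prox(v) = soft_thresh(-0.228, 0.1186) = -0.1094
f(x_3) = 4*(-0.1094)^2 + 7*(-0.1094) + 2.81*|-0.1094| = -0.4104


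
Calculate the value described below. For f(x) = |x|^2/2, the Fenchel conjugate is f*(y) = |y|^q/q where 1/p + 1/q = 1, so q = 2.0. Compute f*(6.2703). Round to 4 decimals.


The conjugate exponent q satisfies 1/p + 1/q = 1.
p = 2, so q = 2/(2 - 1) = 2.0
|y|^q = 6.2703^2.0 = 39.3167
f*(6.2703) = 39.3167 / 2.0 = 19.6583


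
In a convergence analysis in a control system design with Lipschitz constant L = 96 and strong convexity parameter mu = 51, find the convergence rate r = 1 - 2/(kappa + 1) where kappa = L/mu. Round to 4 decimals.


Step 1: Compute the condition number.
kappa = L/mu = 96/51 = 1.8824
Step 2: Compute the convergence rate.
r = 1 - 2/(kappa + 1) = 1 - 2*mu/(L + mu) = (L - mu)/(L + mu) = 45/147 = 0.3061


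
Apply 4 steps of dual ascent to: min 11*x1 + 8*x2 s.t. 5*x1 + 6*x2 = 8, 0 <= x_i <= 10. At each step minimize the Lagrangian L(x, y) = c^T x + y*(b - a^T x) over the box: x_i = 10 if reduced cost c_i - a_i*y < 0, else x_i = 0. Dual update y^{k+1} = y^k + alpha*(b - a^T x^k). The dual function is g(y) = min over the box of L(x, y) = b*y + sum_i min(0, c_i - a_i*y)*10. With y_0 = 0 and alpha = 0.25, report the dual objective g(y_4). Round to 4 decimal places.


Dual ascent for LP: min 11*x1 + 8*x2, 5*x1 + 6*x2 = 8, 0 <= x_i <= 10
Step 1: y^k = 0.0, reduced costs: (11.0, 8.0)
  x^k = (0.0, 0.0), subgradient = b - a^T x = 8.0
  y^{k+1} = 0.0 + 0.25*8.0 = 2.0
Step 2: y^k = 2.0, reduced costs: (1.0, -4.0)
  x^k = (0.0, 10.0), subgradient = b - a^T x = -52.0
  y^{k+1} = 2.0 + 0.25*-52.0 = -11.0
Step 3: y^k = -11.0, reduced costs: (66.0, 74.0)
  x^k = (0.0, 0.0), subgradient = b - a^T x = 8.0
  y^{k+1} = -11.0 + 0.25*8.0 = -9.0
Step 4: y^k = -9.0, reduced costs: (56.0, 62.0)
  x^k = (0.0, 0.0), subgradient = b - a^T x = 8.0
  y^{k+1} = -9.0 + 0.25*8.0 = -7.0
Dual objective at y_4 = -7.0: reduced costs (46.0, 50.0), box minimizer x = (0.0, 0.0)
g(y_4) = b*y + (c1 - a1*y)*x1 + (c2 - a2*y)*x2 = 8*(-7.0) + 46.0*0.0 + 50.0*0.0 = -56.0 + 0.0 + 0.0 = -56.0


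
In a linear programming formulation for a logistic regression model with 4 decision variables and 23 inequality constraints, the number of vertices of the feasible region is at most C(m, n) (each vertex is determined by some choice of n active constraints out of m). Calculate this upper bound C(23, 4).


Each vertex corresponds to some choice of n active constraints out of m, so the number of vertices is at most C(m, n) = m! / (n!(m-n)!).
m = 23, n = 4
Numerator: 23 * 22 * 21 * 20
Denominator: 4! = 24
C(23, 4) = 8855


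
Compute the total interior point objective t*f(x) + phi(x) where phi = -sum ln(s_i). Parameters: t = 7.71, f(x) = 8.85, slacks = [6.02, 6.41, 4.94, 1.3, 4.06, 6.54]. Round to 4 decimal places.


Step 1: Compute log-barrier.
ln values: [1.7951, 1.8579, 1.5974, 0.2624, 1.4012, 1.8779]
phi = -(1.7951 + 1.8579 + 1.5974 + 0.2624 + 1.4012 + 1.8779) = -8.7918
Step 2: Compute augmented objective.
t*f(x) = 7.71*8.85 = 68.2335
Total = 68.2335 - 8.7918 = 59.4417


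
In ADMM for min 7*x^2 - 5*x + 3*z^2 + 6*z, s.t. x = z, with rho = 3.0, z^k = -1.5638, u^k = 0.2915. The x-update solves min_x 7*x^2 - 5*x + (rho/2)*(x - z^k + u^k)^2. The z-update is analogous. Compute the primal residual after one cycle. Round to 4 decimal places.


ADMM iteration with rho = 3.0, z^k = -1.5638, u^k = 0.2915
Step 1: x-update.
Minimize 7*x^2 - 5*x + (3.0/2)*(x + 1.5638 + 0.2915)^2
FOC: (2*7 + 3.0)*x = 5 + 3.0*(-1.5638 - 0.2915)
x^{k+1} = -0.0333
Step 2: z-update.
Minimize 3*z^2 + 6*z + (3.0/2)*(-0.0333 - z + 0.2915)^2
FOC: (2*3 + 3.0)*z = -6 + 3.0*(-0.0333 + 0.2915)
z^{k+1} = -0.5806
Step 3: u-update.
u^{k+1} = 0.2915 - 0.0333 + 0.5806 = 0.8388
Step 4: Primal residual = |-0.0333 + 0.5806| = 0.5473


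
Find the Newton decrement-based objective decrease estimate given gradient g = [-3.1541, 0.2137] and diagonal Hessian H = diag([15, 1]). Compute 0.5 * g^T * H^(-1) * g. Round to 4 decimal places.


Step 1: H is diagonal, so H^(-1) * g = [-0.2103, 0.2137].
Step 2: g^T H^(-1) g = sum_i g_i^2 / H_ii
  = (-3.1541)^2/15 + (0.2137)^2/1
  = 0.6632 + 0.0457 = 0.7089
Step 3: Objective decrease = 0.5 * g^T H^(-1) g = 0.3544


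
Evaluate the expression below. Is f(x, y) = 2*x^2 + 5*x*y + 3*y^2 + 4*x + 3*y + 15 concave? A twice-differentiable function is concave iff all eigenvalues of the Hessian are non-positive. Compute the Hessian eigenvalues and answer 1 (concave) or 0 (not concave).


The Hessian of f(x,y) = 2*x^2 + 5*x*y + 3*y^2 + 4*x + 3*y + 15 is:
H = [[4, 5], [5, 6]]
Trace = 4 + 6 = 10
Determinant = 4*6 - (5)^2 = -1
Discriminant = (10)^2 - 4*-1 = 104.0
Eigenvalues: lambda_1 = -0.099, lambda_2 = 10.099
The function is not concave.

0


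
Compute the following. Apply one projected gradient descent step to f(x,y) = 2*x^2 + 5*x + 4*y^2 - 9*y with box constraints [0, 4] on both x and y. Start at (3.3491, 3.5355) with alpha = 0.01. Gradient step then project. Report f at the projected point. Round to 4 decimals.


Step 1: Compute gradient at (3.3491, 3.5355).
grad_x = 2*2*3.3491 + 5 = 18.3964
grad_y = 2*4*3.5355 - 9 = 19.284
Step 2: Gradient step.
x_raw = 3.3491 - 0.01*18.3964 = 3.1651
y_raw = 3.5355 - 0.01*19.284 = 3.3427
Step 3: Project onto [0, 4].
x_proj = clip(3.1651) = 3.1651
y_proj = clip(3.3427) = 3.3427
Step 4: Evaluate f.
f(3.1651, 3.3427) = 50.4714


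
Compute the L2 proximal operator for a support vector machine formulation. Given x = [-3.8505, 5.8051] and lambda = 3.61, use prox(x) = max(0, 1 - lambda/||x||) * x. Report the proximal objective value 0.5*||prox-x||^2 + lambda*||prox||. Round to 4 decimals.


Step 1: Compute ||x||.
||x|| = 6.966
Step 2: Compute scaling factor.
scale = max(0, 1 - 3.61/6.966) = 0.4818
Step 3: prox(x) = [-1.8551, 2.7967]
||prox(x)|| = 3.356
Step 4: Proximal objective.
0.5*||prox-x||^2 = 6.5161
lambda*||prox|| = 12.1152
Total = 18.6313


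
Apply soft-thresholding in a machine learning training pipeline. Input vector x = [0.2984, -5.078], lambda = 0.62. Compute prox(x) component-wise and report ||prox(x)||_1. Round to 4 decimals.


Soft-thresholding with lambda = 0.62:
prox(0.2984) = sign(0.2984)*max(|0.2984| - 0.62, 0) = 0.0
prox(-5.078) = sign(-5.078)*max(|-5.078| - 0.62, 0) = -4.458
prox(x) = [0.0, -4.458]
||prox(x)||_1 = 0.0 + 4.458 = 4.458


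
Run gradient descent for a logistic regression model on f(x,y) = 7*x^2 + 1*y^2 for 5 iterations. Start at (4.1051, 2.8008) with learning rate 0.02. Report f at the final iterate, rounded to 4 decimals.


Gradient descent on f(x,y) = 7*x^2 + 1*y^2.
Starting point: (4.1051, 2.8008), alpha = 0.02
Step 1: grad_x = 2*7*4.1051 = 57.4714, grad_y = 2*1*2.8008 = 5.6016
  x_1 = 4.1051 - 0.02*57.4714 = 2.9557
  y_1 = 2.8008 - 0.02*5.6016 = 2.6888
Step 2: grad_x = 2*7*2.9557 = 41.3794, grad_y = 2*1*2.6888 = 5.3775
  x_2 = 2.9557 - 0.02*41.3794 = 2.1281
  y_2 = 2.6888 - 0.02*5.3775 = 2.5812
Step 3: grad_x = 2*7*2.1281 = 29.7932, grad_y = 2*1*2.5812 = 5.1624
  x_3 = 2.1281 - 0.02*29.7932 = 1.5322
  y_3 = 2.5812 - 0.02*5.1624 = 2.478
Step 4: grad_x = 2*7*1.5322 = 21.4511, grad_y = 2*1*2.478 = 4.9559
  x_4 = 1.5322 - 0.02*21.4511 = 1.1032
  y_4 = 2.478 - 0.02*4.9559 = 2.3788
Step 5: grad_x = 2*7*1.1032 = 15.4448, grad_y = 2*1*2.3788 = 4.7577
  x_5 = 1.1032 - 0.02*15.4448 = 0.7943
  y_5 = 2.3788 - 0.02*4.7577 = 2.2837
f(0.7943, 2.2837) = 7*0.7943^2 + 1*2.2837^2 = 9.6317


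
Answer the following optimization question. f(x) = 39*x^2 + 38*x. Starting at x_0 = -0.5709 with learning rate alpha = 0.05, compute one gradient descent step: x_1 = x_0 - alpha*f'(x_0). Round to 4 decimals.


We compute the gradient at x_0 and apply the update.
f'(x) = 78*x + 38
f'(-0.5709) = 78*-0.5709 + 38 = -6.5302
x_1 = -0.5709 - 0.05*-6.5302 = -0.2444


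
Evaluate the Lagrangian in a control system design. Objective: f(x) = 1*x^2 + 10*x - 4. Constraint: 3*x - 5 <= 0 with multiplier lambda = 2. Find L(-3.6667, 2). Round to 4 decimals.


Step 1: Evaluate f(x).
f(-3.6667) = 1*(-3.6667)^2 + 10*(-3.6667) - 4 = -27.2223
Step 2: Evaluate g(x).
g(-3.6667) = 3*-3.6667 - 5 = -16.0001
Step 3: Compute Lagrangian.
L = -27.2223 + 2*-16.0001 = -59.2225


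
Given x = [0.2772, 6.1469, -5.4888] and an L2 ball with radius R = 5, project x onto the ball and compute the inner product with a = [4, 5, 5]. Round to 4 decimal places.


Step 1: Compute ||x|| (intermediates to 6 decimals).
||x|| = sqrt(0.2772^2 + 6.1469^2 + (-5.4888)^2) = 8.245492
Step 2: Project.
Since ||x|| > R, scale = R/||x|| = 5/8.245492 = 0.606392, proj(x) = scale * x
proj(x) = [0.168092, 3.727431, -3.328364]
Step 3: Dot product.
a^T * proj(x) = 4*0.168092 + 5*3.727431 + 5*(-3.328364) = 2.6677


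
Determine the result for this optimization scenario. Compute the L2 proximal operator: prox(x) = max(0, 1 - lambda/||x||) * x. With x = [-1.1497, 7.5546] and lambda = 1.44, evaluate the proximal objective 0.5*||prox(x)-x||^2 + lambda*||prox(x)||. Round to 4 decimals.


Step 1: Compute ||x||.
||x|| = 7.6416
Step 2: Compute scaling factor.
scale = max(0, 1 - 1.44/7.6416) = 0.8116
Step 3: prox(x) = [-0.933, 6.131]
||prox(x)|| = 6.2016
Step 4: Proximal objective.
0.5*||prox-x||^2 = 1.0368
lambda*||prox|| = 8.9303
Total = 9.9671


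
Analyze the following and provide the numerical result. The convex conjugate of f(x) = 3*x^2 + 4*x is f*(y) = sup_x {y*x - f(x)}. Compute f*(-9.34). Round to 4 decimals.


f*(y) = sup_x {y*x - a*x^2 - b*x} = sup_x {(y-b)*x - a*x^2}
FOC: (y - b) - 2a*x = 0 => x* = (y - b)/(2a)
x* = (-9.34 - 4)/(2*3) = -2.2233
f*(-9.34) = (y-b)^2/(4a) = (-9.34 - 4)^2/(4*3)
= 177.9556/12 = 14.8296


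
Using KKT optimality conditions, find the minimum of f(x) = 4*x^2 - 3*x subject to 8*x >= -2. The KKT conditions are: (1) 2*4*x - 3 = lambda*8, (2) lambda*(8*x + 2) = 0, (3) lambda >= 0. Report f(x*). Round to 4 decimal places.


Step 1: Try lambda = 0 (constraint inactive).
Stationarity: 2*4*x - 3 = 0
x* = 3/(2*4) = 0.375
Check constraint: 8*0.375 = 3.0 >= -2 -- satisfied.
Step 2: Compute optimal value.
f(x*) = 4*0.375^2 - 3*0.375 = -0.5625


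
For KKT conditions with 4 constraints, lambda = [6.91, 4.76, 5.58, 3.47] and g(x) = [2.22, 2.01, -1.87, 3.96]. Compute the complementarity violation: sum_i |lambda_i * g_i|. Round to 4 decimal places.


KKT complementary slackness check:
lambda_1 * g_1 = 6.91 * 2.22 = 15.3402
lambda_2 * g_2 = 4.76 * 2.01 = 9.5676
lambda_3 * g_3 = 5.58 * -1.87 = -10.4346
lambda_4 * g_4 = 3.47 * 3.96 = 13.7412
Total violation = 15.3402 + 9.5676 + 10.4346 + 13.7412 = 49.0836


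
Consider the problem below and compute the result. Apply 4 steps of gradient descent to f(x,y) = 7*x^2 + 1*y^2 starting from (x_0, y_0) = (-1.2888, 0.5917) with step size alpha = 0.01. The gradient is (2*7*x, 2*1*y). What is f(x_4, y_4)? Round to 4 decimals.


Gradient descent on f(x,y) = 7*x^2 + 1*y^2.
Starting point: (-1.2888, 0.5917), alpha = 0.01
Step 1: grad_x = 2*7*-1.2888 = -18.0432, grad_y = 2*1*0.5917 = 1.1834
  x_1 = -1.2888 - 0.01*-18.0432 = -1.1084
  y_1 = 0.5917 - 0.01*1.1834 = 0.5799
Step 2: grad_x = 2*7*-1.1084 = -15.5172, grad_y = 2*1*0.5799 = 1.1597
  x_2 = -1.1084 - 0.01*-15.5172 = -0.9532
  y_2 = 0.5799 - 0.01*1.1597 = 0.5683
Step 3: grad_x = 2*7*-0.9532 = -13.3448, grad_y = 2*1*0.5683 = 1.1365
  x_3 = -0.9532 - 0.01*-13.3448 = -0.8197
  y_3 = 0.5683 - 0.01*1.1365 = 0.5569
Step 4: grad_x = 2*7*-0.8197 = -11.4765, grad_y = 2*1*0.5569 = 1.1138
  x_4 = -0.8197 - 0.01*-11.4765 = -0.705
  y_4 = 0.5569 - 0.01*1.1138 = 0.5458
f(-0.705, 0.5458) = 7*(-0.705)^2 + 1*0.5458^2 = 3.7769


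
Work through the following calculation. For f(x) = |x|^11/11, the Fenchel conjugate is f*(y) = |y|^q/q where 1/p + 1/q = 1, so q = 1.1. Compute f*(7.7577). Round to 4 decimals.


The conjugate exponent q satisfies 1/p + 1/q = 1.
p = 11, so q = 11/(11 - 1) = 1.1
|y|^q = 7.7577^1.1 = 9.5215
f*(7.7577) = 9.5215 / 1.1 = 8.6559


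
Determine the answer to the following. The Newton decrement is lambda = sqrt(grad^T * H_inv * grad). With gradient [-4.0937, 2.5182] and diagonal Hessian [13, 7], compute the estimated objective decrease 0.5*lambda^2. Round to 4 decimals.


Step 1: H is diagonal, so H^(-1) * g = [-0.3149, 0.3597].
Step 2: g^T H^(-1) g = sum_i g_i^2 / H_ii
  = (-4.0937)^2/13 + (2.5182)^2/7
  = 1.2891 + 0.9059 = 2.195
Step 3: Objective decrease = 0.5 * g^T H^(-1) g = 1.0975


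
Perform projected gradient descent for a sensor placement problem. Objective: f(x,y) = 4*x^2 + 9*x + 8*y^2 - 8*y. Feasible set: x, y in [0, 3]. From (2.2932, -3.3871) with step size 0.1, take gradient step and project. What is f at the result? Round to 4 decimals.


Step 1: Compute gradient at (2.2932, -3.3871).
grad_x = 2*4*2.2932 + 9 = 27.3456
grad_y = 2*8*-3.3871 - 8 = -62.1936
Step 2: Gradient step.
x_raw = 2.2932 - 0.1*27.3456 = -0.4414
y_raw = -3.3871 - 0.1*-62.1936 = 2.8323
Step 3: Project onto [0, 3].
x_proj = clip(-0.4414) = 0.0
y_proj = clip(2.8323) = 2.8323
Step 4: Evaluate f.
f(0.0, 2.8323) = 41.5155


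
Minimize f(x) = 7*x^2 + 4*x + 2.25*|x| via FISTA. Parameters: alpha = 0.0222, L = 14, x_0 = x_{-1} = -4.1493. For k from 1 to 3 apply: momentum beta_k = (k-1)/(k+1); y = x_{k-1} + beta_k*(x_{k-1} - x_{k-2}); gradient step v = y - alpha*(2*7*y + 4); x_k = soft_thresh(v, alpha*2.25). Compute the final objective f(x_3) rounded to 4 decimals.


FISTA on f(x) = 7*x^2 + 4*x + 2.25*|x|
L = 14, alpha = 0.0222
Iteration 1: beta = 0.0, y = -4.1493 + 0.0*(-4.1493 + 4.1493) = -4.1493
  grad(y) = -54.0902, v = y - alpha*grad = -2.9485
  prox(v) = soft_thresh(-2.9485, 0.05) = -2.8985
Iteration 2: beta = 0.3333, y = -2.8985 + 0.3333*(-2.8985 + 4.1493) = -2.4816
  grad(y) = -30.7428, v = y - alpha*grad = -1.7991
  prox(v) = soft_thresh(-1.7991, 0.05) = -1.7492
Iteration 3: beta = 0.5, y = -1.7492 + 0.5*(-1.7492 + 2.8985) = -1.1745
  grad(y) = -12.4431, v = y - alpha*grad = -0.8983
  prox(v) = soft_thresh(-0.8983, 0.05) = -0.8483
f(x_3) = 7*(-0.8483)^2 + 4*(-0.8483) + 2.25*|-0.8483| = 3.553


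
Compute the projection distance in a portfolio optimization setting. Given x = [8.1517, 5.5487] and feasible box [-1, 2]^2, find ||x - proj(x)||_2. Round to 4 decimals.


Project each component onto [-1, 2].
clip(8.1517) = 2.0, clip(5.5487) = 2.0
Projection = [2.0, 2.0]
Squared diffs: [37.8434, 12.5933]
Distance = sqrt(50.4367) = 7.1019


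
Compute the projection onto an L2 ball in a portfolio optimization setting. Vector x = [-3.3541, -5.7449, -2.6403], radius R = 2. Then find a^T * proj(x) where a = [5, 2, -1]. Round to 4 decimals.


Step 1: Compute ||x|| (intermediates to 6 decimals).
||x|| = sqrt((-3.3541)^2 + (-5.7449)^2 + (-2.6403)^2) = 7.157168
Step 2: Project.
Since ||x|| > R, scale = R/||x|| = 2/7.157168 = 0.27944, proj(x) = scale * x
proj(x) = [-0.93727, -1.605355, -0.737805]
Step 3: Dot product.
a^T * proj(x) = 5*(-0.93727) + 2*(-1.605355) - 1*(-0.737805) = -7.1593


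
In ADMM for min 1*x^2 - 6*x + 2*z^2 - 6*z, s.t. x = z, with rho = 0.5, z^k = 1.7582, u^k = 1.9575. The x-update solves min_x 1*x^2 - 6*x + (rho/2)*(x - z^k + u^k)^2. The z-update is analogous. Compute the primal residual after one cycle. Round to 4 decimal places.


ADMM iteration with rho = 0.5, z^k = 1.7582, u^k = 1.9575
Step 1: x-update.
Minimize 1*x^2 - 6*x + (0.5/2)*(x - 1.7582 + 1.9575)^2
FOC: (2*1 + 0.5)*x = 6 + 0.5*(1.7582 - 1.9575)
x^{k+1} = 2.3601
Step 2: z-update.
Minimize 2*z^2 - 6*z + (0.5/2)*(2.3601 - z + 1.9575)^2
FOC: (2*2 + 0.5)*z = 6 + 0.5*(2.3601 + 1.9575)
z^{k+1} = 1.8131
Step 3: u-update.
u^{k+1} = 1.9575 + 2.3601 - 1.8131 = 2.5046
Step 4: Primal residual = |2.3601 - 1.8131| = 0.5471


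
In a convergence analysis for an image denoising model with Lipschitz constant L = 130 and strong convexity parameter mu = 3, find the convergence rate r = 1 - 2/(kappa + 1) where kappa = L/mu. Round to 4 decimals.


Step 1: Compute the condition number.
kappa = L/mu = 130/3 = 43.3333
Step 2: Compute the convergence rate.
r = 1 - 2/(kappa + 1) = 1 - 2*mu/(L + mu) = (L - mu)/(L + mu) = 127/133 = 0.9549


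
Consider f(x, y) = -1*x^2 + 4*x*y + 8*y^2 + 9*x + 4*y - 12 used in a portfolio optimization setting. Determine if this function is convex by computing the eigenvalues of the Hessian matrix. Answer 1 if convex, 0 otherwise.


The Hessian of f(x,y) = -1*x^2 + 4*x*y + 8*y^2 + 9*x + 4*y - 12 is:
H = [[-2, 4], [4, 16]]
Trace = -2 + 16 = 14
Determinant = -2*16 - (4)^2 = -48
Discriminant = (14)^2 - 4*-48 = 388.0
Eigenvalues: lambda_1 = -2.8489, lambda_2 = 16.8489
The function is not convex.

0


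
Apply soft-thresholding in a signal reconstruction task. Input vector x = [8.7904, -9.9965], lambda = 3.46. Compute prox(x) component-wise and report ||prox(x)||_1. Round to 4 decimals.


Soft-thresholding with lambda = 3.46:
prox(8.7904) = sign(8.7904)*max(|8.7904| - 3.46, 0) = 5.3304
prox(-9.9965) = sign(-9.9965)*max(|-9.9965| - 3.46, 0) = -6.5365
prox(x) = [5.3304, -6.5365]
||prox(x)||_1 = 5.3304 + 6.5365 = 11.8669


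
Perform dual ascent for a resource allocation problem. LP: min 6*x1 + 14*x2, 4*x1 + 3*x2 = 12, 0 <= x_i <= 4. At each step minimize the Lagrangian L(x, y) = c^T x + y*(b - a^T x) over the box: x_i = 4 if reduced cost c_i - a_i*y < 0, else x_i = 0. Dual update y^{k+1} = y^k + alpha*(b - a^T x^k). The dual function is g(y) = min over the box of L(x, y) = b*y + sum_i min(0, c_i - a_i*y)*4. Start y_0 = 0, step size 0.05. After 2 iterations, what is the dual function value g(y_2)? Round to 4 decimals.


Dual ascent for LP: min 6*x1 + 14*x2, 4*x1 + 3*x2 = 12, 0 <= x_i <= 4
Step 1: y^k = 0.0, reduced costs: (6.0, 14.0)
  x^k = (0.0, 0.0), subgradient = b - a^T x = 12.0
  y^{k+1} = 0.0 + 0.05*12.0 = 0.6
Step 2: y^k = 0.6, reduced costs: (3.6, 12.2)
  x^k = (0.0, 0.0), subgradient = b - a^T x = 12.0
  y^{k+1} = 0.6 + 0.05*12.0 = 1.2
Dual objective at y_2 = 1.2: reduced costs (1.2, 10.4), box minimizer x = (0.0, 0.0)
g(y_2) = b*y + (c1 - a1*y)*x1 + (c2 - a2*y)*x2 = 12*1.2 + 1.2*0.0 + 10.4*0.0 = 14.4 + 0.0 + 0.0 = 14.4


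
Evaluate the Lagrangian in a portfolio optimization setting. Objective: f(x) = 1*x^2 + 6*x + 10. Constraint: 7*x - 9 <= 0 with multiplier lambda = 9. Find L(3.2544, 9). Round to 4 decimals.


Step 1: Evaluate f(x).
f(3.2544) = 1*3.2544^2 + 6*3.2544 + 10 = 40.1175
Step 2: Evaluate g(x).
g(3.2544) = 7*3.2544 - 9 = 13.7808
Step 3: Compute Lagrangian.
L = 40.1175 + 9*13.7808 = 164.1447


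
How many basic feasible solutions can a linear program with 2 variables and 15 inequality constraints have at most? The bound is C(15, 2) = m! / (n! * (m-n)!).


Each vertex corresponds to some choice of n active constraints out of m, so the number of vertices is at most C(m, n) = m! / (n!(m-n)!).
m = 15, n = 2
Numerator: 15 * 14
Denominator: 2! = 2
C(15, 2) = 105


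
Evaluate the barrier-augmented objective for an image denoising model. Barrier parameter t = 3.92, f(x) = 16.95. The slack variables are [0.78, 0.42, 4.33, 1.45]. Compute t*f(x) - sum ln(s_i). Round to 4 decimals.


Step 1: Compute log-barrier.
ln values: [-0.2485, -0.8675, 1.4656, 0.3716]
phi = -(-0.2485 - 0.8675 + 1.4656 + 0.3716) = -0.7212
Step 2: Compute augmented objective.
t*f(x) = 3.92*16.95 = 66.444
Total = 66.444 - 0.7212 = 65.7228
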